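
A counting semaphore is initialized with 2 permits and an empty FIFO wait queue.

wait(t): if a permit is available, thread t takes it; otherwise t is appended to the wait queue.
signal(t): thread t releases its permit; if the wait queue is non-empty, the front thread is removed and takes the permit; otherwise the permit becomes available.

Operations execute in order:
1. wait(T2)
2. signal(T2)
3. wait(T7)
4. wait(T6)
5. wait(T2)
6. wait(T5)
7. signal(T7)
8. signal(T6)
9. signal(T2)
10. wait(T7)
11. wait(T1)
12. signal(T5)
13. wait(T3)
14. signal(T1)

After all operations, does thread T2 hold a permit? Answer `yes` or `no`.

Answer: no

Derivation:
Step 1: wait(T2) -> count=1 queue=[] holders={T2}
Step 2: signal(T2) -> count=2 queue=[] holders={none}
Step 3: wait(T7) -> count=1 queue=[] holders={T7}
Step 4: wait(T6) -> count=0 queue=[] holders={T6,T7}
Step 5: wait(T2) -> count=0 queue=[T2] holders={T6,T7}
Step 6: wait(T5) -> count=0 queue=[T2,T5] holders={T6,T7}
Step 7: signal(T7) -> count=0 queue=[T5] holders={T2,T6}
Step 8: signal(T6) -> count=0 queue=[] holders={T2,T5}
Step 9: signal(T2) -> count=1 queue=[] holders={T5}
Step 10: wait(T7) -> count=0 queue=[] holders={T5,T7}
Step 11: wait(T1) -> count=0 queue=[T1] holders={T5,T7}
Step 12: signal(T5) -> count=0 queue=[] holders={T1,T7}
Step 13: wait(T3) -> count=0 queue=[T3] holders={T1,T7}
Step 14: signal(T1) -> count=0 queue=[] holders={T3,T7}
Final holders: {T3,T7} -> T2 not in holders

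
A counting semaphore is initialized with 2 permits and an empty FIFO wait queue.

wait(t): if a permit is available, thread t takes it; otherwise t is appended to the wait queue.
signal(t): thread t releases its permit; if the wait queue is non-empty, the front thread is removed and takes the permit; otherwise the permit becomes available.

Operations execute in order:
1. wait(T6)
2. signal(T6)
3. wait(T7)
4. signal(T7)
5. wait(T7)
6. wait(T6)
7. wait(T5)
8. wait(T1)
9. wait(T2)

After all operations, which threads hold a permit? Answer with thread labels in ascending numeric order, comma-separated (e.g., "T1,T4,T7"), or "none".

Answer: T6,T7

Derivation:
Step 1: wait(T6) -> count=1 queue=[] holders={T6}
Step 2: signal(T6) -> count=2 queue=[] holders={none}
Step 3: wait(T7) -> count=1 queue=[] holders={T7}
Step 4: signal(T7) -> count=2 queue=[] holders={none}
Step 5: wait(T7) -> count=1 queue=[] holders={T7}
Step 6: wait(T6) -> count=0 queue=[] holders={T6,T7}
Step 7: wait(T5) -> count=0 queue=[T5] holders={T6,T7}
Step 8: wait(T1) -> count=0 queue=[T5,T1] holders={T6,T7}
Step 9: wait(T2) -> count=0 queue=[T5,T1,T2] holders={T6,T7}
Final holders: T6,T7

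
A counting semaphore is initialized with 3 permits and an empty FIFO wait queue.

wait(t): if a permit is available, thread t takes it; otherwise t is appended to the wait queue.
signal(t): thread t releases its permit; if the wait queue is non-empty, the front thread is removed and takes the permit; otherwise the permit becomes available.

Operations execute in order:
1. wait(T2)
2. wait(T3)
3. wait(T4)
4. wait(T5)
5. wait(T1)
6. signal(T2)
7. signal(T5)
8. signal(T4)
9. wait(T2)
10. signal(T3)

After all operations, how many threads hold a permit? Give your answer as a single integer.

Answer: 2

Derivation:
Step 1: wait(T2) -> count=2 queue=[] holders={T2}
Step 2: wait(T3) -> count=1 queue=[] holders={T2,T3}
Step 3: wait(T4) -> count=0 queue=[] holders={T2,T3,T4}
Step 4: wait(T5) -> count=0 queue=[T5] holders={T2,T3,T4}
Step 5: wait(T1) -> count=0 queue=[T5,T1] holders={T2,T3,T4}
Step 6: signal(T2) -> count=0 queue=[T1] holders={T3,T4,T5}
Step 7: signal(T5) -> count=0 queue=[] holders={T1,T3,T4}
Step 8: signal(T4) -> count=1 queue=[] holders={T1,T3}
Step 9: wait(T2) -> count=0 queue=[] holders={T1,T2,T3}
Step 10: signal(T3) -> count=1 queue=[] holders={T1,T2}
Final holders: {T1,T2} -> 2 thread(s)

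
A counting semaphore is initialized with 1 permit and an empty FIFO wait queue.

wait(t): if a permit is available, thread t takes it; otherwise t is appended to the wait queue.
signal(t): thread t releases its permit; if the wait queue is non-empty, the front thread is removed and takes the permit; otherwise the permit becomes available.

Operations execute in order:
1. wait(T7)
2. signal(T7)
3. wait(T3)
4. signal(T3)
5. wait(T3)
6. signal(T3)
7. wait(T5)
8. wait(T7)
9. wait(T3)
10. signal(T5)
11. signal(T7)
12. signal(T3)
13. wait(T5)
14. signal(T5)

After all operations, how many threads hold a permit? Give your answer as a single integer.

Step 1: wait(T7) -> count=0 queue=[] holders={T7}
Step 2: signal(T7) -> count=1 queue=[] holders={none}
Step 3: wait(T3) -> count=0 queue=[] holders={T3}
Step 4: signal(T3) -> count=1 queue=[] holders={none}
Step 5: wait(T3) -> count=0 queue=[] holders={T3}
Step 6: signal(T3) -> count=1 queue=[] holders={none}
Step 7: wait(T5) -> count=0 queue=[] holders={T5}
Step 8: wait(T7) -> count=0 queue=[T7] holders={T5}
Step 9: wait(T3) -> count=0 queue=[T7,T3] holders={T5}
Step 10: signal(T5) -> count=0 queue=[T3] holders={T7}
Step 11: signal(T7) -> count=0 queue=[] holders={T3}
Step 12: signal(T3) -> count=1 queue=[] holders={none}
Step 13: wait(T5) -> count=0 queue=[] holders={T5}
Step 14: signal(T5) -> count=1 queue=[] holders={none}
Final holders: {none} -> 0 thread(s)

Answer: 0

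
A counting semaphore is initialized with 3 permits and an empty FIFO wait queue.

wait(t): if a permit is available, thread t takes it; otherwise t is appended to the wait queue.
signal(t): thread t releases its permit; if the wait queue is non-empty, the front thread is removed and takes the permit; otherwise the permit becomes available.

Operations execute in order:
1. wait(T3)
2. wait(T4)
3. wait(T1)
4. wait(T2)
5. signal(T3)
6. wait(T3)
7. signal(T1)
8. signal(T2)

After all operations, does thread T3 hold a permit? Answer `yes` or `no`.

Answer: yes

Derivation:
Step 1: wait(T3) -> count=2 queue=[] holders={T3}
Step 2: wait(T4) -> count=1 queue=[] holders={T3,T4}
Step 3: wait(T1) -> count=0 queue=[] holders={T1,T3,T4}
Step 4: wait(T2) -> count=0 queue=[T2] holders={T1,T3,T4}
Step 5: signal(T3) -> count=0 queue=[] holders={T1,T2,T4}
Step 6: wait(T3) -> count=0 queue=[T3] holders={T1,T2,T4}
Step 7: signal(T1) -> count=0 queue=[] holders={T2,T3,T4}
Step 8: signal(T2) -> count=1 queue=[] holders={T3,T4}
Final holders: {T3,T4} -> T3 in holders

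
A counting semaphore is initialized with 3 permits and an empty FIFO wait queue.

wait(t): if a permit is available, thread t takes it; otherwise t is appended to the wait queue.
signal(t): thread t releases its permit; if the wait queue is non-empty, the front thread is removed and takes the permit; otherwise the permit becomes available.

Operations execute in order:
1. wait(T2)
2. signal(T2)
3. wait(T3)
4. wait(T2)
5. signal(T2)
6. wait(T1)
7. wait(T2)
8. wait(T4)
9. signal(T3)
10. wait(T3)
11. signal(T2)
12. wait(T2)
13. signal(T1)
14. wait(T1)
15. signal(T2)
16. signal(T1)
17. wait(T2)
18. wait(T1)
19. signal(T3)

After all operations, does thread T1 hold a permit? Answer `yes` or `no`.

Step 1: wait(T2) -> count=2 queue=[] holders={T2}
Step 2: signal(T2) -> count=3 queue=[] holders={none}
Step 3: wait(T3) -> count=2 queue=[] holders={T3}
Step 4: wait(T2) -> count=1 queue=[] holders={T2,T3}
Step 5: signal(T2) -> count=2 queue=[] holders={T3}
Step 6: wait(T1) -> count=1 queue=[] holders={T1,T3}
Step 7: wait(T2) -> count=0 queue=[] holders={T1,T2,T3}
Step 8: wait(T4) -> count=0 queue=[T4] holders={T1,T2,T3}
Step 9: signal(T3) -> count=0 queue=[] holders={T1,T2,T4}
Step 10: wait(T3) -> count=0 queue=[T3] holders={T1,T2,T4}
Step 11: signal(T2) -> count=0 queue=[] holders={T1,T3,T4}
Step 12: wait(T2) -> count=0 queue=[T2] holders={T1,T3,T4}
Step 13: signal(T1) -> count=0 queue=[] holders={T2,T3,T4}
Step 14: wait(T1) -> count=0 queue=[T1] holders={T2,T3,T4}
Step 15: signal(T2) -> count=0 queue=[] holders={T1,T3,T4}
Step 16: signal(T1) -> count=1 queue=[] holders={T3,T4}
Step 17: wait(T2) -> count=0 queue=[] holders={T2,T3,T4}
Step 18: wait(T1) -> count=0 queue=[T1] holders={T2,T3,T4}
Step 19: signal(T3) -> count=0 queue=[] holders={T1,T2,T4}
Final holders: {T1,T2,T4} -> T1 in holders

Answer: yes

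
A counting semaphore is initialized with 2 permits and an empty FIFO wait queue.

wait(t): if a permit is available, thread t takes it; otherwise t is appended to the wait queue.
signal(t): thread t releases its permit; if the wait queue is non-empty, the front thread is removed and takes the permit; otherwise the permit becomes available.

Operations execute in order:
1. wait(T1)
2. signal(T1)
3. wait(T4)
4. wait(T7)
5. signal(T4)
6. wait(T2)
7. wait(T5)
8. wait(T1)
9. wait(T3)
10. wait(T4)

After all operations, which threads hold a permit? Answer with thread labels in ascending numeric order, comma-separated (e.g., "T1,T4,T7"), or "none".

Answer: T2,T7

Derivation:
Step 1: wait(T1) -> count=1 queue=[] holders={T1}
Step 2: signal(T1) -> count=2 queue=[] holders={none}
Step 3: wait(T4) -> count=1 queue=[] holders={T4}
Step 4: wait(T7) -> count=0 queue=[] holders={T4,T7}
Step 5: signal(T4) -> count=1 queue=[] holders={T7}
Step 6: wait(T2) -> count=0 queue=[] holders={T2,T7}
Step 7: wait(T5) -> count=0 queue=[T5] holders={T2,T7}
Step 8: wait(T1) -> count=0 queue=[T5,T1] holders={T2,T7}
Step 9: wait(T3) -> count=0 queue=[T5,T1,T3] holders={T2,T7}
Step 10: wait(T4) -> count=0 queue=[T5,T1,T3,T4] holders={T2,T7}
Final holders: T2,T7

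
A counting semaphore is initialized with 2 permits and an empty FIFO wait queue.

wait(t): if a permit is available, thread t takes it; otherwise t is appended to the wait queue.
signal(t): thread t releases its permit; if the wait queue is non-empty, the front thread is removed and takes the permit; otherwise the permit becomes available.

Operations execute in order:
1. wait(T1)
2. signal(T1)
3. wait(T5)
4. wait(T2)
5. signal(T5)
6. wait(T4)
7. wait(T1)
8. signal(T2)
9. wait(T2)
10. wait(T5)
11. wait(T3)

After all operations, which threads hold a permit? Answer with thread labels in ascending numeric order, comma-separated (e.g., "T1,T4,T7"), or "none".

Answer: T1,T4

Derivation:
Step 1: wait(T1) -> count=1 queue=[] holders={T1}
Step 2: signal(T1) -> count=2 queue=[] holders={none}
Step 3: wait(T5) -> count=1 queue=[] holders={T5}
Step 4: wait(T2) -> count=0 queue=[] holders={T2,T5}
Step 5: signal(T5) -> count=1 queue=[] holders={T2}
Step 6: wait(T4) -> count=0 queue=[] holders={T2,T4}
Step 7: wait(T1) -> count=0 queue=[T1] holders={T2,T4}
Step 8: signal(T2) -> count=0 queue=[] holders={T1,T4}
Step 9: wait(T2) -> count=0 queue=[T2] holders={T1,T4}
Step 10: wait(T5) -> count=0 queue=[T2,T5] holders={T1,T4}
Step 11: wait(T3) -> count=0 queue=[T2,T5,T3] holders={T1,T4}
Final holders: T1,T4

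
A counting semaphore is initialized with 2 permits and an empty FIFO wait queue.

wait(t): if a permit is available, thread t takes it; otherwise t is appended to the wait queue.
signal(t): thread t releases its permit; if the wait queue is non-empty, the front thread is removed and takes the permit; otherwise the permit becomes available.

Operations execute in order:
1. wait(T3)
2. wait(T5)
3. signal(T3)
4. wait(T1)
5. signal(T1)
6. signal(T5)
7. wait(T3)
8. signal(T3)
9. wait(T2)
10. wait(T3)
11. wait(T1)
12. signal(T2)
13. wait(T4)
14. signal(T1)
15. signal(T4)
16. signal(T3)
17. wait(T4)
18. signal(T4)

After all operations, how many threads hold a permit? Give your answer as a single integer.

Answer: 0

Derivation:
Step 1: wait(T3) -> count=1 queue=[] holders={T3}
Step 2: wait(T5) -> count=0 queue=[] holders={T3,T5}
Step 3: signal(T3) -> count=1 queue=[] holders={T5}
Step 4: wait(T1) -> count=0 queue=[] holders={T1,T5}
Step 5: signal(T1) -> count=1 queue=[] holders={T5}
Step 6: signal(T5) -> count=2 queue=[] holders={none}
Step 7: wait(T3) -> count=1 queue=[] holders={T3}
Step 8: signal(T3) -> count=2 queue=[] holders={none}
Step 9: wait(T2) -> count=1 queue=[] holders={T2}
Step 10: wait(T3) -> count=0 queue=[] holders={T2,T3}
Step 11: wait(T1) -> count=0 queue=[T1] holders={T2,T3}
Step 12: signal(T2) -> count=0 queue=[] holders={T1,T3}
Step 13: wait(T4) -> count=0 queue=[T4] holders={T1,T3}
Step 14: signal(T1) -> count=0 queue=[] holders={T3,T4}
Step 15: signal(T4) -> count=1 queue=[] holders={T3}
Step 16: signal(T3) -> count=2 queue=[] holders={none}
Step 17: wait(T4) -> count=1 queue=[] holders={T4}
Step 18: signal(T4) -> count=2 queue=[] holders={none}
Final holders: {none} -> 0 thread(s)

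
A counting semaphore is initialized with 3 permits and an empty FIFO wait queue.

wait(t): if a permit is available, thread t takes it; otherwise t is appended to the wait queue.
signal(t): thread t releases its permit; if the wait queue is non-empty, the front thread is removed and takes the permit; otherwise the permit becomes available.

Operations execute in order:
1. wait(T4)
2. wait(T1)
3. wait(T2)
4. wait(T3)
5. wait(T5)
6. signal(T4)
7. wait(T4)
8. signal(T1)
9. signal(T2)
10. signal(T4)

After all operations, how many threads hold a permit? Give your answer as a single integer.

Answer: 2

Derivation:
Step 1: wait(T4) -> count=2 queue=[] holders={T4}
Step 2: wait(T1) -> count=1 queue=[] holders={T1,T4}
Step 3: wait(T2) -> count=0 queue=[] holders={T1,T2,T4}
Step 4: wait(T3) -> count=0 queue=[T3] holders={T1,T2,T4}
Step 5: wait(T5) -> count=0 queue=[T3,T5] holders={T1,T2,T4}
Step 6: signal(T4) -> count=0 queue=[T5] holders={T1,T2,T3}
Step 7: wait(T4) -> count=0 queue=[T5,T4] holders={T1,T2,T3}
Step 8: signal(T1) -> count=0 queue=[T4] holders={T2,T3,T5}
Step 9: signal(T2) -> count=0 queue=[] holders={T3,T4,T5}
Step 10: signal(T4) -> count=1 queue=[] holders={T3,T5}
Final holders: {T3,T5} -> 2 thread(s)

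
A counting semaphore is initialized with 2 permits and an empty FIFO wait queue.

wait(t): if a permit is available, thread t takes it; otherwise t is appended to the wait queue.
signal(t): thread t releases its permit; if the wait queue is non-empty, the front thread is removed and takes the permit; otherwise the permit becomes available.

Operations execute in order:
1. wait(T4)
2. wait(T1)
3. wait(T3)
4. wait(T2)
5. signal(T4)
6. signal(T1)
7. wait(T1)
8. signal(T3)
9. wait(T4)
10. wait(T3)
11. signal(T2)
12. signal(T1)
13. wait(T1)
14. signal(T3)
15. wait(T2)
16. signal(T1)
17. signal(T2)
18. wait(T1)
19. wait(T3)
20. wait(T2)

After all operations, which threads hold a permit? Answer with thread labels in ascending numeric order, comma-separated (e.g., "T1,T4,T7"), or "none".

Answer: T1,T4

Derivation:
Step 1: wait(T4) -> count=1 queue=[] holders={T4}
Step 2: wait(T1) -> count=0 queue=[] holders={T1,T4}
Step 3: wait(T3) -> count=0 queue=[T3] holders={T1,T4}
Step 4: wait(T2) -> count=0 queue=[T3,T2] holders={T1,T4}
Step 5: signal(T4) -> count=0 queue=[T2] holders={T1,T3}
Step 6: signal(T1) -> count=0 queue=[] holders={T2,T3}
Step 7: wait(T1) -> count=0 queue=[T1] holders={T2,T3}
Step 8: signal(T3) -> count=0 queue=[] holders={T1,T2}
Step 9: wait(T4) -> count=0 queue=[T4] holders={T1,T2}
Step 10: wait(T3) -> count=0 queue=[T4,T3] holders={T1,T2}
Step 11: signal(T2) -> count=0 queue=[T3] holders={T1,T4}
Step 12: signal(T1) -> count=0 queue=[] holders={T3,T4}
Step 13: wait(T1) -> count=0 queue=[T1] holders={T3,T4}
Step 14: signal(T3) -> count=0 queue=[] holders={T1,T4}
Step 15: wait(T2) -> count=0 queue=[T2] holders={T1,T4}
Step 16: signal(T1) -> count=0 queue=[] holders={T2,T4}
Step 17: signal(T2) -> count=1 queue=[] holders={T4}
Step 18: wait(T1) -> count=0 queue=[] holders={T1,T4}
Step 19: wait(T3) -> count=0 queue=[T3] holders={T1,T4}
Step 20: wait(T2) -> count=0 queue=[T3,T2] holders={T1,T4}
Final holders: T1,T4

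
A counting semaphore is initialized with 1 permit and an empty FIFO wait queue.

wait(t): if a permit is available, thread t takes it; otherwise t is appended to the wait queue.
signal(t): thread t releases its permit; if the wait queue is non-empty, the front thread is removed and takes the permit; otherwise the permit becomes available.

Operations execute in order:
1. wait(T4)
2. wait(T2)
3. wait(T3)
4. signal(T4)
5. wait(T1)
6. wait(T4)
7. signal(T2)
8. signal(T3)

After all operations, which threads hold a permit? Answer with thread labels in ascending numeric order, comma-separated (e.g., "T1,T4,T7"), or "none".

Step 1: wait(T4) -> count=0 queue=[] holders={T4}
Step 2: wait(T2) -> count=0 queue=[T2] holders={T4}
Step 3: wait(T3) -> count=0 queue=[T2,T3] holders={T4}
Step 4: signal(T4) -> count=0 queue=[T3] holders={T2}
Step 5: wait(T1) -> count=0 queue=[T3,T1] holders={T2}
Step 6: wait(T4) -> count=0 queue=[T3,T1,T4] holders={T2}
Step 7: signal(T2) -> count=0 queue=[T1,T4] holders={T3}
Step 8: signal(T3) -> count=0 queue=[T4] holders={T1}
Final holders: T1

Answer: T1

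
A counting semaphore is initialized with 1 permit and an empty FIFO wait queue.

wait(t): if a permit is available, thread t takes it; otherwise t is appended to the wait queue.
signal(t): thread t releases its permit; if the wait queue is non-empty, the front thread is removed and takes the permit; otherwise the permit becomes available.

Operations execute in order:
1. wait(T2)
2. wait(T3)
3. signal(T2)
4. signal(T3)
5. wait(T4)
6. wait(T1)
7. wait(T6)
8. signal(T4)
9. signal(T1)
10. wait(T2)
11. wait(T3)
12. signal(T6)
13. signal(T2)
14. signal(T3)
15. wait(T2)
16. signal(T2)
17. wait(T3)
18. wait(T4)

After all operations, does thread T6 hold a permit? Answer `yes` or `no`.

Answer: no

Derivation:
Step 1: wait(T2) -> count=0 queue=[] holders={T2}
Step 2: wait(T3) -> count=0 queue=[T3] holders={T2}
Step 3: signal(T2) -> count=0 queue=[] holders={T3}
Step 4: signal(T3) -> count=1 queue=[] holders={none}
Step 5: wait(T4) -> count=0 queue=[] holders={T4}
Step 6: wait(T1) -> count=0 queue=[T1] holders={T4}
Step 7: wait(T6) -> count=0 queue=[T1,T6] holders={T4}
Step 8: signal(T4) -> count=0 queue=[T6] holders={T1}
Step 9: signal(T1) -> count=0 queue=[] holders={T6}
Step 10: wait(T2) -> count=0 queue=[T2] holders={T6}
Step 11: wait(T3) -> count=0 queue=[T2,T3] holders={T6}
Step 12: signal(T6) -> count=0 queue=[T3] holders={T2}
Step 13: signal(T2) -> count=0 queue=[] holders={T3}
Step 14: signal(T3) -> count=1 queue=[] holders={none}
Step 15: wait(T2) -> count=0 queue=[] holders={T2}
Step 16: signal(T2) -> count=1 queue=[] holders={none}
Step 17: wait(T3) -> count=0 queue=[] holders={T3}
Step 18: wait(T4) -> count=0 queue=[T4] holders={T3}
Final holders: {T3} -> T6 not in holders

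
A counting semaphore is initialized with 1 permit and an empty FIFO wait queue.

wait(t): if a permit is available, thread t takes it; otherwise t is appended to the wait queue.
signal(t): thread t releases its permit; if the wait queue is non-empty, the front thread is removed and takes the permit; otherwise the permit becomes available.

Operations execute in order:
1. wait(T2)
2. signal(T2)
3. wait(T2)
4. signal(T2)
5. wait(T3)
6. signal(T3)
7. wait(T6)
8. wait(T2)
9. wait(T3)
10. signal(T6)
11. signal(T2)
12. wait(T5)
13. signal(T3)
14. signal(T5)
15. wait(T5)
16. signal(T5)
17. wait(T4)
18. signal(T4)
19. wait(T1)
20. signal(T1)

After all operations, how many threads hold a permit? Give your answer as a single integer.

Answer: 0

Derivation:
Step 1: wait(T2) -> count=0 queue=[] holders={T2}
Step 2: signal(T2) -> count=1 queue=[] holders={none}
Step 3: wait(T2) -> count=0 queue=[] holders={T2}
Step 4: signal(T2) -> count=1 queue=[] holders={none}
Step 5: wait(T3) -> count=0 queue=[] holders={T3}
Step 6: signal(T3) -> count=1 queue=[] holders={none}
Step 7: wait(T6) -> count=0 queue=[] holders={T6}
Step 8: wait(T2) -> count=0 queue=[T2] holders={T6}
Step 9: wait(T3) -> count=0 queue=[T2,T3] holders={T6}
Step 10: signal(T6) -> count=0 queue=[T3] holders={T2}
Step 11: signal(T2) -> count=0 queue=[] holders={T3}
Step 12: wait(T5) -> count=0 queue=[T5] holders={T3}
Step 13: signal(T3) -> count=0 queue=[] holders={T5}
Step 14: signal(T5) -> count=1 queue=[] holders={none}
Step 15: wait(T5) -> count=0 queue=[] holders={T5}
Step 16: signal(T5) -> count=1 queue=[] holders={none}
Step 17: wait(T4) -> count=0 queue=[] holders={T4}
Step 18: signal(T4) -> count=1 queue=[] holders={none}
Step 19: wait(T1) -> count=0 queue=[] holders={T1}
Step 20: signal(T1) -> count=1 queue=[] holders={none}
Final holders: {none} -> 0 thread(s)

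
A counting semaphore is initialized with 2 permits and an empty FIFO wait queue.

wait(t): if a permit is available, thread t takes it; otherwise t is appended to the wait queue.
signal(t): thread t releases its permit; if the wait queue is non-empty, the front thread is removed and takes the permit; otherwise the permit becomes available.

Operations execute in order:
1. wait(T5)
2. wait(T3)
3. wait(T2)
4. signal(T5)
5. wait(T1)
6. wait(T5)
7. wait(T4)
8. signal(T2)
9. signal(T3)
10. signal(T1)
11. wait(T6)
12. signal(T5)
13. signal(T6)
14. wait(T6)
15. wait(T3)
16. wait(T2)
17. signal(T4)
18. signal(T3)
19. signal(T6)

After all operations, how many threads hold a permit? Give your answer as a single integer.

Step 1: wait(T5) -> count=1 queue=[] holders={T5}
Step 2: wait(T3) -> count=0 queue=[] holders={T3,T5}
Step 3: wait(T2) -> count=0 queue=[T2] holders={T3,T5}
Step 4: signal(T5) -> count=0 queue=[] holders={T2,T3}
Step 5: wait(T1) -> count=0 queue=[T1] holders={T2,T3}
Step 6: wait(T5) -> count=0 queue=[T1,T5] holders={T2,T3}
Step 7: wait(T4) -> count=0 queue=[T1,T5,T4] holders={T2,T3}
Step 8: signal(T2) -> count=0 queue=[T5,T4] holders={T1,T3}
Step 9: signal(T3) -> count=0 queue=[T4] holders={T1,T5}
Step 10: signal(T1) -> count=0 queue=[] holders={T4,T5}
Step 11: wait(T6) -> count=0 queue=[T6] holders={T4,T5}
Step 12: signal(T5) -> count=0 queue=[] holders={T4,T6}
Step 13: signal(T6) -> count=1 queue=[] holders={T4}
Step 14: wait(T6) -> count=0 queue=[] holders={T4,T6}
Step 15: wait(T3) -> count=0 queue=[T3] holders={T4,T6}
Step 16: wait(T2) -> count=0 queue=[T3,T2] holders={T4,T6}
Step 17: signal(T4) -> count=0 queue=[T2] holders={T3,T6}
Step 18: signal(T3) -> count=0 queue=[] holders={T2,T6}
Step 19: signal(T6) -> count=1 queue=[] holders={T2}
Final holders: {T2} -> 1 thread(s)

Answer: 1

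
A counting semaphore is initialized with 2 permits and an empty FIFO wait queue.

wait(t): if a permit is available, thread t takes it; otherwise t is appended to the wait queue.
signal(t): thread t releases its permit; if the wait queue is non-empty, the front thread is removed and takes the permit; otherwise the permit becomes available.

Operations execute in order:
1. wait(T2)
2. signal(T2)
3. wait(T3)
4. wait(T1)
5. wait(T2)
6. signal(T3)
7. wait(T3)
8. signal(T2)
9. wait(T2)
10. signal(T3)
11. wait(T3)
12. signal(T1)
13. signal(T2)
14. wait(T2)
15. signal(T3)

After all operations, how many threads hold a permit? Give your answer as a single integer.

Answer: 1

Derivation:
Step 1: wait(T2) -> count=1 queue=[] holders={T2}
Step 2: signal(T2) -> count=2 queue=[] holders={none}
Step 3: wait(T3) -> count=1 queue=[] holders={T3}
Step 4: wait(T1) -> count=0 queue=[] holders={T1,T3}
Step 5: wait(T2) -> count=0 queue=[T2] holders={T1,T3}
Step 6: signal(T3) -> count=0 queue=[] holders={T1,T2}
Step 7: wait(T3) -> count=0 queue=[T3] holders={T1,T2}
Step 8: signal(T2) -> count=0 queue=[] holders={T1,T3}
Step 9: wait(T2) -> count=0 queue=[T2] holders={T1,T3}
Step 10: signal(T3) -> count=0 queue=[] holders={T1,T2}
Step 11: wait(T3) -> count=0 queue=[T3] holders={T1,T2}
Step 12: signal(T1) -> count=0 queue=[] holders={T2,T3}
Step 13: signal(T2) -> count=1 queue=[] holders={T3}
Step 14: wait(T2) -> count=0 queue=[] holders={T2,T3}
Step 15: signal(T3) -> count=1 queue=[] holders={T2}
Final holders: {T2} -> 1 thread(s)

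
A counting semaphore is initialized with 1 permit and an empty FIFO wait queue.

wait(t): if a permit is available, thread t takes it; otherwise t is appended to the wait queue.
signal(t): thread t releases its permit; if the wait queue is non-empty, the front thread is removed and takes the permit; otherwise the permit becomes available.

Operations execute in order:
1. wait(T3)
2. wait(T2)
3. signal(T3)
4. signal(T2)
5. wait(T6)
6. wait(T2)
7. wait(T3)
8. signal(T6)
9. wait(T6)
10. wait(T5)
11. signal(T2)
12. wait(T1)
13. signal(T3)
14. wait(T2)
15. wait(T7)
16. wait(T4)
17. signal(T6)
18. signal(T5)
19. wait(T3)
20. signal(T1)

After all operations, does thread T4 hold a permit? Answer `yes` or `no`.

Step 1: wait(T3) -> count=0 queue=[] holders={T3}
Step 2: wait(T2) -> count=0 queue=[T2] holders={T3}
Step 3: signal(T3) -> count=0 queue=[] holders={T2}
Step 4: signal(T2) -> count=1 queue=[] holders={none}
Step 5: wait(T6) -> count=0 queue=[] holders={T6}
Step 6: wait(T2) -> count=0 queue=[T2] holders={T6}
Step 7: wait(T3) -> count=0 queue=[T2,T3] holders={T6}
Step 8: signal(T6) -> count=0 queue=[T3] holders={T2}
Step 9: wait(T6) -> count=0 queue=[T3,T6] holders={T2}
Step 10: wait(T5) -> count=0 queue=[T3,T6,T5] holders={T2}
Step 11: signal(T2) -> count=0 queue=[T6,T5] holders={T3}
Step 12: wait(T1) -> count=0 queue=[T6,T5,T1] holders={T3}
Step 13: signal(T3) -> count=0 queue=[T5,T1] holders={T6}
Step 14: wait(T2) -> count=0 queue=[T5,T1,T2] holders={T6}
Step 15: wait(T7) -> count=0 queue=[T5,T1,T2,T7] holders={T6}
Step 16: wait(T4) -> count=0 queue=[T5,T1,T2,T7,T4] holders={T6}
Step 17: signal(T6) -> count=0 queue=[T1,T2,T7,T4] holders={T5}
Step 18: signal(T5) -> count=0 queue=[T2,T7,T4] holders={T1}
Step 19: wait(T3) -> count=0 queue=[T2,T7,T4,T3] holders={T1}
Step 20: signal(T1) -> count=0 queue=[T7,T4,T3] holders={T2}
Final holders: {T2} -> T4 not in holders

Answer: no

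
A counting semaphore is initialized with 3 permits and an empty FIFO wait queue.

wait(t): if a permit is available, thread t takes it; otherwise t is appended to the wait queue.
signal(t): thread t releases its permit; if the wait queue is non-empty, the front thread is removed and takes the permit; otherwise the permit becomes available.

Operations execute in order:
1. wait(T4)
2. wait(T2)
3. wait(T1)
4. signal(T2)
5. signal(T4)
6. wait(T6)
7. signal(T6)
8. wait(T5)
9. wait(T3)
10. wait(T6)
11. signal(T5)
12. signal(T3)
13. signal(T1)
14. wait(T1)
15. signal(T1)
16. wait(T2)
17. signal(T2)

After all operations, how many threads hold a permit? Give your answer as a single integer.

Answer: 1

Derivation:
Step 1: wait(T4) -> count=2 queue=[] holders={T4}
Step 2: wait(T2) -> count=1 queue=[] holders={T2,T4}
Step 3: wait(T1) -> count=0 queue=[] holders={T1,T2,T4}
Step 4: signal(T2) -> count=1 queue=[] holders={T1,T4}
Step 5: signal(T4) -> count=2 queue=[] holders={T1}
Step 6: wait(T6) -> count=1 queue=[] holders={T1,T6}
Step 7: signal(T6) -> count=2 queue=[] holders={T1}
Step 8: wait(T5) -> count=1 queue=[] holders={T1,T5}
Step 9: wait(T3) -> count=0 queue=[] holders={T1,T3,T5}
Step 10: wait(T6) -> count=0 queue=[T6] holders={T1,T3,T5}
Step 11: signal(T5) -> count=0 queue=[] holders={T1,T3,T6}
Step 12: signal(T3) -> count=1 queue=[] holders={T1,T6}
Step 13: signal(T1) -> count=2 queue=[] holders={T6}
Step 14: wait(T1) -> count=1 queue=[] holders={T1,T6}
Step 15: signal(T1) -> count=2 queue=[] holders={T6}
Step 16: wait(T2) -> count=1 queue=[] holders={T2,T6}
Step 17: signal(T2) -> count=2 queue=[] holders={T6}
Final holders: {T6} -> 1 thread(s)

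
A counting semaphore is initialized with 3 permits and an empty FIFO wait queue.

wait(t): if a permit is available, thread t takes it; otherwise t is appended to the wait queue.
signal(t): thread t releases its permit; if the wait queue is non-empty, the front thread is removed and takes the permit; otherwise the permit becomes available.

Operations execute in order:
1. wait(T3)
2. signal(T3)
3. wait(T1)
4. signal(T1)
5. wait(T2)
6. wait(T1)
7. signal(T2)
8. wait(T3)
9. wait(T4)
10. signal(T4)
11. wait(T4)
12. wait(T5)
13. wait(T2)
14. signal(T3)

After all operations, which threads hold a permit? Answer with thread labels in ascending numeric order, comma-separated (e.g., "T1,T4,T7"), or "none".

Step 1: wait(T3) -> count=2 queue=[] holders={T3}
Step 2: signal(T3) -> count=3 queue=[] holders={none}
Step 3: wait(T1) -> count=2 queue=[] holders={T1}
Step 4: signal(T1) -> count=3 queue=[] holders={none}
Step 5: wait(T2) -> count=2 queue=[] holders={T2}
Step 6: wait(T1) -> count=1 queue=[] holders={T1,T2}
Step 7: signal(T2) -> count=2 queue=[] holders={T1}
Step 8: wait(T3) -> count=1 queue=[] holders={T1,T3}
Step 9: wait(T4) -> count=0 queue=[] holders={T1,T3,T4}
Step 10: signal(T4) -> count=1 queue=[] holders={T1,T3}
Step 11: wait(T4) -> count=0 queue=[] holders={T1,T3,T4}
Step 12: wait(T5) -> count=0 queue=[T5] holders={T1,T3,T4}
Step 13: wait(T2) -> count=0 queue=[T5,T2] holders={T1,T3,T4}
Step 14: signal(T3) -> count=0 queue=[T2] holders={T1,T4,T5}
Final holders: T1,T4,T5

Answer: T1,T4,T5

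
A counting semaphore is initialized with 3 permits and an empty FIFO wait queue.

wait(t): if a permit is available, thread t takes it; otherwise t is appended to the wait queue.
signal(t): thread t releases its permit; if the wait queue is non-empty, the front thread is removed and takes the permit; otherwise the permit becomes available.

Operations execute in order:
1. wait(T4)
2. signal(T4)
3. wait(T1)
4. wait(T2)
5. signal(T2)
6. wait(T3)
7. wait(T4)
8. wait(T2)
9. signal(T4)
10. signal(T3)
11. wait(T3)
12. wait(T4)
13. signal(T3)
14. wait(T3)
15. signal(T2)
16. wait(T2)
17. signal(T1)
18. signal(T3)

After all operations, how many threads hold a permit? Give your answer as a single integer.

Step 1: wait(T4) -> count=2 queue=[] holders={T4}
Step 2: signal(T4) -> count=3 queue=[] holders={none}
Step 3: wait(T1) -> count=2 queue=[] holders={T1}
Step 4: wait(T2) -> count=1 queue=[] holders={T1,T2}
Step 5: signal(T2) -> count=2 queue=[] holders={T1}
Step 6: wait(T3) -> count=1 queue=[] holders={T1,T3}
Step 7: wait(T4) -> count=0 queue=[] holders={T1,T3,T4}
Step 8: wait(T2) -> count=0 queue=[T2] holders={T1,T3,T4}
Step 9: signal(T4) -> count=0 queue=[] holders={T1,T2,T3}
Step 10: signal(T3) -> count=1 queue=[] holders={T1,T2}
Step 11: wait(T3) -> count=0 queue=[] holders={T1,T2,T3}
Step 12: wait(T4) -> count=0 queue=[T4] holders={T1,T2,T3}
Step 13: signal(T3) -> count=0 queue=[] holders={T1,T2,T4}
Step 14: wait(T3) -> count=0 queue=[T3] holders={T1,T2,T4}
Step 15: signal(T2) -> count=0 queue=[] holders={T1,T3,T4}
Step 16: wait(T2) -> count=0 queue=[T2] holders={T1,T3,T4}
Step 17: signal(T1) -> count=0 queue=[] holders={T2,T3,T4}
Step 18: signal(T3) -> count=1 queue=[] holders={T2,T4}
Final holders: {T2,T4} -> 2 thread(s)

Answer: 2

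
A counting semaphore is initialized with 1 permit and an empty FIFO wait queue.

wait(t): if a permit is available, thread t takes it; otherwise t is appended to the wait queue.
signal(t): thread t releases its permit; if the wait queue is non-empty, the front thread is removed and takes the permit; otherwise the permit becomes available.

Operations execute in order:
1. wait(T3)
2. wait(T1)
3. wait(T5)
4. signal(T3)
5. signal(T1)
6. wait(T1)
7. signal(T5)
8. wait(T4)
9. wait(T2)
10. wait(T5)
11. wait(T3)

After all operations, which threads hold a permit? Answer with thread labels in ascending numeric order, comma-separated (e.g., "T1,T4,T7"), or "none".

Step 1: wait(T3) -> count=0 queue=[] holders={T3}
Step 2: wait(T1) -> count=0 queue=[T1] holders={T3}
Step 3: wait(T5) -> count=0 queue=[T1,T5] holders={T3}
Step 4: signal(T3) -> count=0 queue=[T5] holders={T1}
Step 5: signal(T1) -> count=0 queue=[] holders={T5}
Step 6: wait(T1) -> count=0 queue=[T1] holders={T5}
Step 7: signal(T5) -> count=0 queue=[] holders={T1}
Step 8: wait(T4) -> count=0 queue=[T4] holders={T1}
Step 9: wait(T2) -> count=0 queue=[T4,T2] holders={T1}
Step 10: wait(T5) -> count=0 queue=[T4,T2,T5] holders={T1}
Step 11: wait(T3) -> count=0 queue=[T4,T2,T5,T3] holders={T1}
Final holders: T1

Answer: T1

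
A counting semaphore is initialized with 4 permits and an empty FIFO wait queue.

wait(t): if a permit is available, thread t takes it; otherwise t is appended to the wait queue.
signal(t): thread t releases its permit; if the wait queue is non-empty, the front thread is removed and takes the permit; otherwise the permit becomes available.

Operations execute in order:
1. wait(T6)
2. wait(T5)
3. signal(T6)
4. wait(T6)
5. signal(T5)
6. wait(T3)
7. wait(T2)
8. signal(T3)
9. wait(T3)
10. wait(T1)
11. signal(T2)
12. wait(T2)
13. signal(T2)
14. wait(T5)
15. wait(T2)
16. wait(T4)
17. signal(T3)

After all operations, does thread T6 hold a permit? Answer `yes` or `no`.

Answer: yes

Derivation:
Step 1: wait(T6) -> count=3 queue=[] holders={T6}
Step 2: wait(T5) -> count=2 queue=[] holders={T5,T6}
Step 3: signal(T6) -> count=3 queue=[] holders={T5}
Step 4: wait(T6) -> count=2 queue=[] holders={T5,T6}
Step 5: signal(T5) -> count=3 queue=[] holders={T6}
Step 6: wait(T3) -> count=2 queue=[] holders={T3,T6}
Step 7: wait(T2) -> count=1 queue=[] holders={T2,T3,T6}
Step 8: signal(T3) -> count=2 queue=[] holders={T2,T6}
Step 9: wait(T3) -> count=1 queue=[] holders={T2,T3,T6}
Step 10: wait(T1) -> count=0 queue=[] holders={T1,T2,T3,T6}
Step 11: signal(T2) -> count=1 queue=[] holders={T1,T3,T6}
Step 12: wait(T2) -> count=0 queue=[] holders={T1,T2,T3,T6}
Step 13: signal(T2) -> count=1 queue=[] holders={T1,T3,T6}
Step 14: wait(T5) -> count=0 queue=[] holders={T1,T3,T5,T6}
Step 15: wait(T2) -> count=0 queue=[T2] holders={T1,T3,T5,T6}
Step 16: wait(T4) -> count=0 queue=[T2,T4] holders={T1,T3,T5,T6}
Step 17: signal(T3) -> count=0 queue=[T4] holders={T1,T2,T5,T6}
Final holders: {T1,T2,T5,T6} -> T6 in holders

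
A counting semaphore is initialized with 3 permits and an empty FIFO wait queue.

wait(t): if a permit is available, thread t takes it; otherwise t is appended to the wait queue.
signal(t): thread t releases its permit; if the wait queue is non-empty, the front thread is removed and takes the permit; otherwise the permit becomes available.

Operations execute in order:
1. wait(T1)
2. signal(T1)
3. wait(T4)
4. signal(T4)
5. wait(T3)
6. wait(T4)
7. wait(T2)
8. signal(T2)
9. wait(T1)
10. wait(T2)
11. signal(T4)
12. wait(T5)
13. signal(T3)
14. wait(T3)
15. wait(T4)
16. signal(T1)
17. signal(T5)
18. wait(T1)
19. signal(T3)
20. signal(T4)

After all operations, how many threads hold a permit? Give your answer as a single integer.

Answer: 2

Derivation:
Step 1: wait(T1) -> count=2 queue=[] holders={T1}
Step 2: signal(T1) -> count=3 queue=[] holders={none}
Step 3: wait(T4) -> count=2 queue=[] holders={T4}
Step 4: signal(T4) -> count=3 queue=[] holders={none}
Step 5: wait(T3) -> count=2 queue=[] holders={T3}
Step 6: wait(T4) -> count=1 queue=[] holders={T3,T4}
Step 7: wait(T2) -> count=0 queue=[] holders={T2,T3,T4}
Step 8: signal(T2) -> count=1 queue=[] holders={T3,T4}
Step 9: wait(T1) -> count=0 queue=[] holders={T1,T3,T4}
Step 10: wait(T2) -> count=0 queue=[T2] holders={T1,T3,T4}
Step 11: signal(T4) -> count=0 queue=[] holders={T1,T2,T3}
Step 12: wait(T5) -> count=0 queue=[T5] holders={T1,T2,T3}
Step 13: signal(T3) -> count=0 queue=[] holders={T1,T2,T5}
Step 14: wait(T3) -> count=0 queue=[T3] holders={T1,T2,T5}
Step 15: wait(T4) -> count=0 queue=[T3,T4] holders={T1,T2,T5}
Step 16: signal(T1) -> count=0 queue=[T4] holders={T2,T3,T5}
Step 17: signal(T5) -> count=0 queue=[] holders={T2,T3,T4}
Step 18: wait(T1) -> count=0 queue=[T1] holders={T2,T3,T4}
Step 19: signal(T3) -> count=0 queue=[] holders={T1,T2,T4}
Step 20: signal(T4) -> count=1 queue=[] holders={T1,T2}
Final holders: {T1,T2} -> 2 thread(s)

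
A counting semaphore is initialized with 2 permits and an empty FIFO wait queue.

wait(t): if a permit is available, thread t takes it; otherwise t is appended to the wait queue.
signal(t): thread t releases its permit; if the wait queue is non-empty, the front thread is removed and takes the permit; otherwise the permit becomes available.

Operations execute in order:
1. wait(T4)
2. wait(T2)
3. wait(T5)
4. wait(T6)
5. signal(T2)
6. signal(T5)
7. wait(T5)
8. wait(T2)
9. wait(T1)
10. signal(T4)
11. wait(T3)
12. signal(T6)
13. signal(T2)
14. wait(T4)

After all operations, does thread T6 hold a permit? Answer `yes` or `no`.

Answer: no

Derivation:
Step 1: wait(T4) -> count=1 queue=[] holders={T4}
Step 2: wait(T2) -> count=0 queue=[] holders={T2,T4}
Step 3: wait(T5) -> count=0 queue=[T5] holders={T2,T4}
Step 4: wait(T6) -> count=0 queue=[T5,T6] holders={T2,T4}
Step 5: signal(T2) -> count=0 queue=[T6] holders={T4,T5}
Step 6: signal(T5) -> count=0 queue=[] holders={T4,T6}
Step 7: wait(T5) -> count=0 queue=[T5] holders={T4,T6}
Step 8: wait(T2) -> count=0 queue=[T5,T2] holders={T4,T6}
Step 9: wait(T1) -> count=0 queue=[T5,T2,T1] holders={T4,T6}
Step 10: signal(T4) -> count=0 queue=[T2,T1] holders={T5,T6}
Step 11: wait(T3) -> count=0 queue=[T2,T1,T3] holders={T5,T6}
Step 12: signal(T6) -> count=0 queue=[T1,T3] holders={T2,T5}
Step 13: signal(T2) -> count=0 queue=[T3] holders={T1,T5}
Step 14: wait(T4) -> count=0 queue=[T3,T4] holders={T1,T5}
Final holders: {T1,T5} -> T6 not in holders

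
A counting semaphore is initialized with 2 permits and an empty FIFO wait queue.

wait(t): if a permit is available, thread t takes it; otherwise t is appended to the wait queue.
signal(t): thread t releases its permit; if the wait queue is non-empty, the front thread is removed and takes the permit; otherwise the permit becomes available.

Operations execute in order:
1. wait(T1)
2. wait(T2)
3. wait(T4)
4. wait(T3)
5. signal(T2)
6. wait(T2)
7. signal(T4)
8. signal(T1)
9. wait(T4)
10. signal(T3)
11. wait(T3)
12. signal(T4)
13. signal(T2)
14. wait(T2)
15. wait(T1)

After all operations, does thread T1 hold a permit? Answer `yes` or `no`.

Answer: no

Derivation:
Step 1: wait(T1) -> count=1 queue=[] holders={T1}
Step 2: wait(T2) -> count=0 queue=[] holders={T1,T2}
Step 3: wait(T4) -> count=0 queue=[T4] holders={T1,T2}
Step 4: wait(T3) -> count=0 queue=[T4,T3] holders={T1,T2}
Step 5: signal(T2) -> count=0 queue=[T3] holders={T1,T4}
Step 6: wait(T2) -> count=0 queue=[T3,T2] holders={T1,T4}
Step 7: signal(T4) -> count=0 queue=[T2] holders={T1,T3}
Step 8: signal(T1) -> count=0 queue=[] holders={T2,T3}
Step 9: wait(T4) -> count=0 queue=[T4] holders={T2,T3}
Step 10: signal(T3) -> count=0 queue=[] holders={T2,T4}
Step 11: wait(T3) -> count=0 queue=[T3] holders={T2,T4}
Step 12: signal(T4) -> count=0 queue=[] holders={T2,T3}
Step 13: signal(T2) -> count=1 queue=[] holders={T3}
Step 14: wait(T2) -> count=0 queue=[] holders={T2,T3}
Step 15: wait(T1) -> count=0 queue=[T1] holders={T2,T3}
Final holders: {T2,T3} -> T1 not in holders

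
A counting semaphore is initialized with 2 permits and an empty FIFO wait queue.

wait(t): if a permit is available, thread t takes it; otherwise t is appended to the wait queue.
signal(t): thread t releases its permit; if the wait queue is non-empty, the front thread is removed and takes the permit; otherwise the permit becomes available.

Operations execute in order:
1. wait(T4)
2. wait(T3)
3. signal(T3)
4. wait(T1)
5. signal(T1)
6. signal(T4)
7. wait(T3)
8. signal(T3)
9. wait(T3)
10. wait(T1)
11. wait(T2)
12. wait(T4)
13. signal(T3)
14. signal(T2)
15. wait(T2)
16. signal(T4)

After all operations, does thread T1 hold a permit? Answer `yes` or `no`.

Answer: yes

Derivation:
Step 1: wait(T4) -> count=1 queue=[] holders={T4}
Step 2: wait(T3) -> count=0 queue=[] holders={T3,T4}
Step 3: signal(T3) -> count=1 queue=[] holders={T4}
Step 4: wait(T1) -> count=0 queue=[] holders={T1,T4}
Step 5: signal(T1) -> count=1 queue=[] holders={T4}
Step 6: signal(T4) -> count=2 queue=[] holders={none}
Step 7: wait(T3) -> count=1 queue=[] holders={T3}
Step 8: signal(T3) -> count=2 queue=[] holders={none}
Step 9: wait(T3) -> count=1 queue=[] holders={T3}
Step 10: wait(T1) -> count=0 queue=[] holders={T1,T3}
Step 11: wait(T2) -> count=0 queue=[T2] holders={T1,T3}
Step 12: wait(T4) -> count=0 queue=[T2,T4] holders={T1,T3}
Step 13: signal(T3) -> count=0 queue=[T4] holders={T1,T2}
Step 14: signal(T2) -> count=0 queue=[] holders={T1,T4}
Step 15: wait(T2) -> count=0 queue=[T2] holders={T1,T4}
Step 16: signal(T4) -> count=0 queue=[] holders={T1,T2}
Final holders: {T1,T2} -> T1 in holders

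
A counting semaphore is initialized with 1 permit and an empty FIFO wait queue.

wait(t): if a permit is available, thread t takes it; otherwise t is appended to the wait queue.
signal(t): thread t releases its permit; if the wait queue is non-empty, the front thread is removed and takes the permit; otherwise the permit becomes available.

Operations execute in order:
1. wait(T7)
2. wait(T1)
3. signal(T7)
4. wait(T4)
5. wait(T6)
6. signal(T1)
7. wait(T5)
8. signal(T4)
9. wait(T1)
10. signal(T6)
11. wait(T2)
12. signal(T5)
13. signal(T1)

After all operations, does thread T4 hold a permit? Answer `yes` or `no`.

Step 1: wait(T7) -> count=0 queue=[] holders={T7}
Step 2: wait(T1) -> count=0 queue=[T1] holders={T7}
Step 3: signal(T7) -> count=0 queue=[] holders={T1}
Step 4: wait(T4) -> count=0 queue=[T4] holders={T1}
Step 5: wait(T6) -> count=0 queue=[T4,T6] holders={T1}
Step 6: signal(T1) -> count=0 queue=[T6] holders={T4}
Step 7: wait(T5) -> count=0 queue=[T6,T5] holders={T4}
Step 8: signal(T4) -> count=0 queue=[T5] holders={T6}
Step 9: wait(T1) -> count=0 queue=[T5,T1] holders={T6}
Step 10: signal(T6) -> count=0 queue=[T1] holders={T5}
Step 11: wait(T2) -> count=0 queue=[T1,T2] holders={T5}
Step 12: signal(T5) -> count=0 queue=[T2] holders={T1}
Step 13: signal(T1) -> count=0 queue=[] holders={T2}
Final holders: {T2} -> T4 not in holders

Answer: no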